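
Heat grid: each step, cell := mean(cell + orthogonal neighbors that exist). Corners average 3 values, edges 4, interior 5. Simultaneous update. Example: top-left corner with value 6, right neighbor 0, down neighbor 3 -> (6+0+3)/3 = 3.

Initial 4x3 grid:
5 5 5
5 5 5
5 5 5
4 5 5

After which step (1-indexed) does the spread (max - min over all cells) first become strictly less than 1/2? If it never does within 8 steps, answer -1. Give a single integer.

Step 1: max=5, min=14/3, spread=1/3
  -> spread < 1/2 first at step 1
Step 2: max=5, min=85/18, spread=5/18
Step 3: max=5, min=1039/216, spread=41/216
Step 4: max=5, min=125383/25920, spread=4217/25920
Step 5: max=35921/7200, min=7566851/1555200, spread=38417/311040
Step 6: max=717403/144000, min=455359789/93312000, spread=1903471/18662400
Step 7: max=21484241/4320000, min=27392610911/5598720000, spread=18038617/223948800
Step 8: max=1931073241/388800000, min=1646347817149/335923200000, spread=883978523/13436928000

Answer: 1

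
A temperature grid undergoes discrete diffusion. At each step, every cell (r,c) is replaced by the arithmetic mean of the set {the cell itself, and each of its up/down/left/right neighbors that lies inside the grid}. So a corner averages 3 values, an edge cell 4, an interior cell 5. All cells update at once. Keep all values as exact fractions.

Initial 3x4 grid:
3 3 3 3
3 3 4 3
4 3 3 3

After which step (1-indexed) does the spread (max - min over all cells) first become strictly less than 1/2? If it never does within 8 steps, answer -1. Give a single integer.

Answer: 1

Derivation:
Step 1: max=10/3, min=3, spread=1/3
  -> spread < 1/2 first at step 1
Step 2: max=59/18, min=37/12, spread=7/36
Step 3: max=7007/2160, min=7493/2400, spread=2633/21600
Step 4: max=347479/108000, min=226261/72000, spread=647/8640
Step 5: max=24942617/7776000, min=8162539/2592000, spread=455/7776
Step 6: max=1491304603/466560000, min=490899101/155520000, spread=186073/4665600
Step 7: max=89341637177/27993600000, min=29475018559/9331200000, spread=1833163/55987200
Step 8: max=5352223033243/1679616000000, min=1770606609581/559872000000, spread=80806409/3359232000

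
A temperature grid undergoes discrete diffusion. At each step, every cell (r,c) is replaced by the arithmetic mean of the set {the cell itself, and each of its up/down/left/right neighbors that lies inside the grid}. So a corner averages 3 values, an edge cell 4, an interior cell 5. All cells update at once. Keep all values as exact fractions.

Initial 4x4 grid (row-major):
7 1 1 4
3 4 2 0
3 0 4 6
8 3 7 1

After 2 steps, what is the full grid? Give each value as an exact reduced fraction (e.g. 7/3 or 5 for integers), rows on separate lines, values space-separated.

After step 1:
  11/3 13/4 2 5/3
  17/4 2 11/5 3
  7/2 14/5 19/5 11/4
  14/3 9/2 15/4 14/3
After step 2:
  67/18 131/48 547/240 20/9
  161/48 29/10 13/5 577/240
  913/240 83/25 153/50 853/240
  38/9 943/240 1003/240 67/18

Answer: 67/18 131/48 547/240 20/9
161/48 29/10 13/5 577/240
913/240 83/25 153/50 853/240
38/9 943/240 1003/240 67/18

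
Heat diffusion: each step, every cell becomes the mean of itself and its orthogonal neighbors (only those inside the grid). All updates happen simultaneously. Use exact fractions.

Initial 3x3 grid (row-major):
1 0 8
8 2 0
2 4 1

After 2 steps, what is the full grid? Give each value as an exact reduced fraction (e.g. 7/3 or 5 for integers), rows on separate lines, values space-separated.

After step 1:
  3 11/4 8/3
  13/4 14/5 11/4
  14/3 9/4 5/3
After step 2:
  3 673/240 49/18
  823/240 69/25 593/240
  61/18 683/240 20/9

Answer: 3 673/240 49/18
823/240 69/25 593/240
61/18 683/240 20/9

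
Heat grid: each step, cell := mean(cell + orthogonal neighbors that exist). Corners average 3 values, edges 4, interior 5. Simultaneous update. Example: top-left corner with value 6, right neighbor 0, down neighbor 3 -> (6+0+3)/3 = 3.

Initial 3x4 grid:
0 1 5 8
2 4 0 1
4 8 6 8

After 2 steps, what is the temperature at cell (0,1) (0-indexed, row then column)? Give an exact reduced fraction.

Answer: 5/2

Derivation:
Step 1: cell (0,1) = 5/2
Step 2: cell (0,1) = 5/2
Full grid after step 2:
  2 5/2 52/15 149/36
  67/24 167/50 389/100 1027/240
  38/9 14/3 24/5 59/12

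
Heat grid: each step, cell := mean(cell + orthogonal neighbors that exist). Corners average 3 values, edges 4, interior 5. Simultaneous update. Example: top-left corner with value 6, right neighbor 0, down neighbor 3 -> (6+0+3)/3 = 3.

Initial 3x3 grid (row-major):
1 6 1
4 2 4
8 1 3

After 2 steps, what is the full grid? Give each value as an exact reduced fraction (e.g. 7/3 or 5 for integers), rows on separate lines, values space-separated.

Answer: 119/36 397/120 26/9
303/80 313/100 367/120
139/36 139/40 26/9

Derivation:
After step 1:
  11/3 5/2 11/3
  15/4 17/5 5/2
  13/3 7/2 8/3
After step 2:
  119/36 397/120 26/9
  303/80 313/100 367/120
  139/36 139/40 26/9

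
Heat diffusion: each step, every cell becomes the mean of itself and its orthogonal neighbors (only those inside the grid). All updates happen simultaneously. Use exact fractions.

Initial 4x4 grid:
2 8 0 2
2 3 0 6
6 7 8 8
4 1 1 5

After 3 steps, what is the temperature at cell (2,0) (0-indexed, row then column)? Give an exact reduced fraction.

Step 1: cell (2,0) = 19/4
Step 2: cell (2,0) = 25/6
Step 3: cell (2,0) = 7387/1800
Full grid after step 3:
  175/48 8203/2400 23737/7200 3677/1080
  2317/600 7727/2000 11651/3000 28897/7200
  7387/1800 6289/1500 26413/6000 34297/7200
  431/108 7327/1800 8023/1800 10243/2160

Answer: 7387/1800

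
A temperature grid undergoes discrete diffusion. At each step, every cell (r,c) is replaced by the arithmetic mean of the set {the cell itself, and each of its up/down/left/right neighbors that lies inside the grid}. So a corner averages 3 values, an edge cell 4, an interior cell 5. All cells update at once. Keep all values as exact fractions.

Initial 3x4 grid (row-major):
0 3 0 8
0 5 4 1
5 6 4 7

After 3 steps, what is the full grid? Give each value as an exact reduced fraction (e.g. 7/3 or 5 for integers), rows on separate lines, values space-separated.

After step 1:
  1 2 15/4 3
  5/2 18/5 14/5 5
  11/3 5 21/4 4
After step 2:
  11/6 207/80 231/80 47/12
  323/120 159/50 102/25 37/10
  67/18 1051/240 341/80 19/4
After step 3:
  569/240 6293/2400 8083/2400 2521/720
  20569/7200 10151/3000 1811/500 2467/600
  7771/2160 27979/7200 10483/2400 339/80

Answer: 569/240 6293/2400 8083/2400 2521/720
20569/7200 10151/3000 1811/500 2467/600
7771/2160 27979/7200 10483/2400 339/80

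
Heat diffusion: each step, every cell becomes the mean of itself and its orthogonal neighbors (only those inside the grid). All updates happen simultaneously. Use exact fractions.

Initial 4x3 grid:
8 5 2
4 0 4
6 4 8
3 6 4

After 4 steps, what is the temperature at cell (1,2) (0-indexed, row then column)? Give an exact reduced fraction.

Step 1: cell (1,2) = 7/2
Step 2: cell (1,2) = 467/120
Step 3: cell (1,2) = 14711/3600
Step 4: cell (1,2) = 224971/54000
Full grid after step 4:
  558659/129600 3573701/864000 521309/129600
  943759/216000 1536049/360000 224971/54000
  327433/72000 539333/120000 4539/1000
  66881/14400 1366937/288000 205093/43200

Answer: 224971/54000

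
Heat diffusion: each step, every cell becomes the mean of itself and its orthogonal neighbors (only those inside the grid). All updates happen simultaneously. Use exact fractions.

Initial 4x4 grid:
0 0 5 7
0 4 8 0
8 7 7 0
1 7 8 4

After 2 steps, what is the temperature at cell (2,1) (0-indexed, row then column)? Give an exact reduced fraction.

Step 1: cell (2,1) = 33/5
Step 2: cell (2,1) = 523/100
Full grid after step 2:
  7/4 221/80 321/80 17/4
  27/10 409/100 467/100 153/40
  71/15 523/100 533/100 33/8
  181/36 1451/240 89/16 53/12

Answer: 523/100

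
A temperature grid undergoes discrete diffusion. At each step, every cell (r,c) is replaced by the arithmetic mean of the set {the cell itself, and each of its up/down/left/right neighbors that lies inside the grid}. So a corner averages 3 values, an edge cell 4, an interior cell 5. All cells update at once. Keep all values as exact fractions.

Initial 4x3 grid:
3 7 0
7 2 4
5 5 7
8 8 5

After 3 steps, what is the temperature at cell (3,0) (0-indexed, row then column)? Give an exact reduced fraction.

Answer: 187/30

Derivation:
Step 1: cell (3,0) = 7
Step 2: cell (3,0) = 79/12
Step 3: cell (3,0) = 187/30
Full grid after step 3:
  1003/216 907/225 859/216
  1097/225 7133/1500 15227/3600
  291/50 16271/3000 19127/3600
  187/30 44629/7200 3181/540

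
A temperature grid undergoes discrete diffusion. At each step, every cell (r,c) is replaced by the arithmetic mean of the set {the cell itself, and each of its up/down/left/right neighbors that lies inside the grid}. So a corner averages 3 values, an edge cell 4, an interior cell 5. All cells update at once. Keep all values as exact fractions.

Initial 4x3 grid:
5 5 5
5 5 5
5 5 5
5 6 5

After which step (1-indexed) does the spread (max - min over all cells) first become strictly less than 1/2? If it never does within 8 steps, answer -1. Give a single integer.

Step 1: max=16/3, min=5, spread=1/3
  -> spread < 1/2 first at step 1
Step 2: max=1267/240, min=5, spread=67/240
Step 3: max=11237/2160, min=5, spread=437/2160
Step 4: max=4477531/864000, min=5009/1000, spread=29951/172800
Step 5: max=40095821/7776000, min=16954/3375, spread=206761/1555200
Step 6: max=16008195571/3110400000, min=27165671/5400000, spread=14430763/124416000
Step 7: max=958227741689/186624000000, min=2177652727/432000000, spread=139854109/1492992000
Step 8: max=57409671890251/11197440000000, min=196251228977/38880000000, spread=7114543559/89579520000

Answer: 1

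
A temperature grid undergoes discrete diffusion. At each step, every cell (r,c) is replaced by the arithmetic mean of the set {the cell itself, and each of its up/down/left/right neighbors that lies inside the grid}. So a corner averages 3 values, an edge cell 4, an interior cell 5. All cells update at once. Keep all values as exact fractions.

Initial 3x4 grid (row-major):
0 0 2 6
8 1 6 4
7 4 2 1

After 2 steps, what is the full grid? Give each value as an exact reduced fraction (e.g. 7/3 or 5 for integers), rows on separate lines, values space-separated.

After step 1:
  8/3 3/4 7/2 4
  4 19/5 3 17/4
  19/3 7/2 13/4 7/3
After step 2:
  89/36 643/240 45/16 47/12
  21/5 301/100 89/25 163/48
  83/18 1013/240 145/48 59/18

Answer: 89/36 643/240 45/16 47/12
21/5 301/100 89/25 163/48
83/18 1013/240 145/48 59/18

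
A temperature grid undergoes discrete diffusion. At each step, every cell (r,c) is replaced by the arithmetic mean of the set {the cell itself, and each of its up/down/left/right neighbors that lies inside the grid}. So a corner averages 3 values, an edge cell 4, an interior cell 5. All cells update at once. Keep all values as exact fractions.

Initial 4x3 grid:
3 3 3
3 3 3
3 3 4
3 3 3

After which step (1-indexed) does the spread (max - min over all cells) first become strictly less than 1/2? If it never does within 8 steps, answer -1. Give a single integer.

Answer: 1

Derivation:
Step 1: max=10/3, min=3, spread=1/3
  -> spread < 1/2 first at step 1
Step 2: max=391/120, min=3, spread=31/120
Step 3: max=3451/1080, min=3, spread=211/1080
Step 4: max=340897/108000, min=5447/1800, spread=14077/108000
Step 5: max=3056407/972000, min=327683/108000, spread=5363/48600
Step 6: max=91220809/29160000, min=182869/60000, spread=93859/1166400
Step 7: max=5459074481/1749600000, min=296936467/97200000, spread=4568723/69984000
Step 8: max=326708435629/104976000000, min=8929618889/2916000000, spread=8387449/167961600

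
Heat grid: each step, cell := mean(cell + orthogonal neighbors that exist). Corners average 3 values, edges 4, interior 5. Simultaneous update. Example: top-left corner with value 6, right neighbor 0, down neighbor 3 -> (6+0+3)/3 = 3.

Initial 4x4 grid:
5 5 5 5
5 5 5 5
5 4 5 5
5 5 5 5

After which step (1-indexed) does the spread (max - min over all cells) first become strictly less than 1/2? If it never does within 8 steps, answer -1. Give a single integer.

Step 1: max=5, min=19/4, spread=1/4
  -> spread < 1/2 first at step 1
Step 2: max=5, min=239/50, spread=11/50
Step 3: max=5, min=11633/2400, spread=367/2400
Step 4: max=2987/600, min=52429/10800, spread=1337/10800
Step 5: max=89531/18000, min=1578331/324000, spread=33227/324000
Step 6: max=535951/108000, min=47385673/9720000, spread=849917/9720000
Step 7: max=8031467/1620000, min=1424285653/291600000, spread=21378407/291600000
Step 8: max=2406311657/486000000, min=42773537629/8748000000, spread=540072197/8748000000

Answer: 1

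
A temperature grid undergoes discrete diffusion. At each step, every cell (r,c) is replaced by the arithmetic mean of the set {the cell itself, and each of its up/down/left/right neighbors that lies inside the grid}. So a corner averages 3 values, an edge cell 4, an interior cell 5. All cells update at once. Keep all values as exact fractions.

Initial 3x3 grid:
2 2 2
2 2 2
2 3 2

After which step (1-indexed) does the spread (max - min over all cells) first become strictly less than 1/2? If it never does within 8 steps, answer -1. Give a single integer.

Answer: 1

Derivation:
Step 1: max=7/3, min=2, spread=1/3
  -> spread < 1/2 first at step 1
Step 2: max=547/240, min=2, spread=67/240
Step 3: max=4757/2160, min=407/200, spread=1807/10800
Step 4: max=1885963/864000, min=11161/5400, spread=33401/288000
Step 5: max=16781933/7776000, min=1123391/540000, spread=3025513/38880000
Step 6: max=6685726867/3110400000, min=60355949/28800000, spread=53531/995328
Step 7: max=399280925849/186624000000, min=16343116051/7776000000, spread=450953/11943936
Step 8: max=23903783560603/11197440000000, min=1967248610519/933120000000, spread=3799043/143327232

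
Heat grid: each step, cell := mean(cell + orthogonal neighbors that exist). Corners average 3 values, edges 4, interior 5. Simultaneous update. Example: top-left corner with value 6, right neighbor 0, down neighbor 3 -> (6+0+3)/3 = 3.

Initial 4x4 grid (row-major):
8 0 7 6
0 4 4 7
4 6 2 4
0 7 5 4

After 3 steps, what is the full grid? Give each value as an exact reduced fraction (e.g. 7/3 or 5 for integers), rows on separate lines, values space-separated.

Answer: 3749/1080 941/225 1034/225 5669/1080
13211/3600 11267/3000 13967/3000 17459/3600
12563/3600 12233/3000 2561/600 16723/3600
4163/1080 7189/1800 7889/1800 4771/1080

Derivation:
After step 1:
  8/3 19/4 17/4 20/3
  4 14/5 24/5 21/4
  5/2 23/5 21/5 17/4
  11/3 9/2 9/2 13/3
After step 2:
  137/36 217/60 307/60 97/18
  359/120 419/100 213/50 629/120
  443/120 93/25 447/100 541/120
  32/9 259/60 263/60 157/36
After step 3:
  3749/1080 941/225 1034/225 5669/1080
  13211/3600 11267/3000 13967/3000 17459/3600
  12563/3600 12233/3000 2561/600 16723/3600
  4163/1080 7189/1800 7889/1800 4771/1080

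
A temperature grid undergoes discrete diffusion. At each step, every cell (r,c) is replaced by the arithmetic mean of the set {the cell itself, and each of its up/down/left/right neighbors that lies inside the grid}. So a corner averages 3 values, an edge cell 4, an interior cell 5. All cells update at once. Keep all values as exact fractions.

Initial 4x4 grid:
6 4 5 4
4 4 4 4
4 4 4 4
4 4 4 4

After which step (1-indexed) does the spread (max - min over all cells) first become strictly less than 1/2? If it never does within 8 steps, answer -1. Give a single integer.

Answer: 3

Derivation:
Step 1: max=19/4, min=4, spread=3/4
Step 2: max=167/36, min=4, spread=23/36
Step 3: max=961/216, min=4, spread=97/216
  -> spread < 1/2 first at step 3
Step 4: max=142751/32400, min=4009/1000, spread=64297/162000
Step 5: max=4220177/972000, min=13579/3375, spread=12377/38880
Step 6: max=125701937/29160000, min=80839/20000, spread=313547/1166400
Step 7: max=748715953/174960000, min=19703063/4860000, spread=7881137/34992000
Step 8: max=111762516101/26244000000, min=5932813357/1458000000, spread=198875027/1049760000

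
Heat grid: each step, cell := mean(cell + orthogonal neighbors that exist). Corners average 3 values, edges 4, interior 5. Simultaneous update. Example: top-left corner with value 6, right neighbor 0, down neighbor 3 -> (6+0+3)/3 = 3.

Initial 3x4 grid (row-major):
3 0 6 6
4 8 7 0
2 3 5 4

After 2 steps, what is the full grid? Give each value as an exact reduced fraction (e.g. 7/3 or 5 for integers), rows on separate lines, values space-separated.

Answer: 65/18 59/15 91/20 13/3
839/240 113/25 467/100 329/80
47/12 333/80 349/80 4

Derivation:
After step 1:
  7/3 17/4 19/4 4
  17/4 22/5 26/5 17/4
  3 9/2 19/4 3
After step 2:
  65/18 59/15 91/20 13/3
  839/240 113/25 467/100 329/80
  47/12 333/80 349/80 4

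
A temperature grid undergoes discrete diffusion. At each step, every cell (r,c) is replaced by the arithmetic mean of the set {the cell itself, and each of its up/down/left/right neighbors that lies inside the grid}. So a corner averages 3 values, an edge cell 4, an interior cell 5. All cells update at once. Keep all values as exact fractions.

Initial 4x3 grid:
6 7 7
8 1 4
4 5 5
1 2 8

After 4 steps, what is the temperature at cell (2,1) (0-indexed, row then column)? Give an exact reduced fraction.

Step 1: cell (2,1) = 17/5
Step 2: cell (2,1) = 112/25
Step 3: cell (2,1) = 6293/1500
Step 4: cell (2,1) = 404257/90000
Full grid after step 4:
  226151/43200 1536809/288000 223751/43200
  118577/24000 581351/120000 361231/72000
  916733/216000 404257/90000 326911/72000
  261779/64800 884453/216000 31831/7200

Answer: 404257/90000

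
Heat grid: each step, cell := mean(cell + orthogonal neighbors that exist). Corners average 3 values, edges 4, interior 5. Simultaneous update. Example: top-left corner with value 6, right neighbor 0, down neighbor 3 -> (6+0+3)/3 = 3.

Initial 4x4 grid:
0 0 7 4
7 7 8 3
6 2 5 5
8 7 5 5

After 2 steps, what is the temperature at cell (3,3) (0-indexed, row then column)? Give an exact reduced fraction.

Step 1: cell (3,3) = 5
Step 2: cell (3,3) = 5
Full grid after step 2:
  65/18 923/240 227/48 173/36
  1073/240 247/50 511/100 121/24
  463/80 529/100 132/25 39/8
  73/12 117/20 21/4 5

Answer: 5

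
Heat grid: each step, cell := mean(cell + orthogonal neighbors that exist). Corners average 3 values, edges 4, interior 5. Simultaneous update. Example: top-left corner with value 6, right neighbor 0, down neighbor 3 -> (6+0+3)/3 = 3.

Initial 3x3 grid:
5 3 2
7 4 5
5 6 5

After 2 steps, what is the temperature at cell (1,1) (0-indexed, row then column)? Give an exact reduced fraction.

Step 1: cell (1,1) = 5
Step 2: cell (1,1) = 91/20
Full grid after step 2:
  55/12 101/24 65/18
  85/16 91/20 53/12
  65/12 16/3 43/9

Answer: 91/20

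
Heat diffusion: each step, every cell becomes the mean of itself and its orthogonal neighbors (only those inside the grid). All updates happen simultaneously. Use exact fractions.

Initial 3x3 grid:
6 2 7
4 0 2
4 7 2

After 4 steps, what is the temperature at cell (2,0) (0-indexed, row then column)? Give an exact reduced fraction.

Step 1: cell (2,0) = 5
Step 2: cell (2,0) = 47/12
Step 3: cell (2,0) = 553/144
Step 4: cell (2,0) = 2125/576
Full grid after step 4:
  6301/1728 122761/34560 8815/2592
  7117/1920 50557/14400 118001/34560
  2125/576 123751/34560 4415/1296

Answer: 2125/576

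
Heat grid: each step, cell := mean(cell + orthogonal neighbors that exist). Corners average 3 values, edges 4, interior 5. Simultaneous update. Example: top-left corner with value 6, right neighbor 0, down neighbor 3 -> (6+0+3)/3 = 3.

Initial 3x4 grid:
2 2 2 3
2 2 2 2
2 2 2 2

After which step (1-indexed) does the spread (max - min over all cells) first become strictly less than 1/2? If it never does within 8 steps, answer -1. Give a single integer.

Answer: 1

Derivation:
Step 1: max=7/3, min=2, spread=1/3
  -> spread < 1/2 first at step 1
Step 2: max=41/18, min=2, spread=5/18
Step 3: max=473/216, min=2, spread=41/216
Step 4: max=56057/25920, min=2, spread=4217/25920
Step 5: max=3319549/1555200, min=14479/7200, spread=38417/311040
Step 6: max=197824211/93312000, min=290597/144000, spread=1903471/18662400
Step 7: max=11798429089/5598720000, min=8755759/4320000, spread=18038617/223948800
Step 8: max=705114582851/335923200000, min=790526759/388800000, spread=883978523/13436928000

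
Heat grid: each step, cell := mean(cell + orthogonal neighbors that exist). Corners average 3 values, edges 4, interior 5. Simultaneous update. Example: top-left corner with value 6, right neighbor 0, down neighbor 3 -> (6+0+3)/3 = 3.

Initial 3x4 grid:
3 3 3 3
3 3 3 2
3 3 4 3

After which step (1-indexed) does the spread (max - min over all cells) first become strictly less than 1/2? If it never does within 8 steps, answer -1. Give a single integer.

Answer: 2

Derivation:
Step 1: max=13/4, min=8/3, spread=7/12
Step 2: max=25/8, min=101/36, spread=23/72
  -> spread < 1/2 first at step 2
Step 3: max=743/240, min=1235/432, spread=32/135
Step 4: max=6623/2160, min=15041/5184, spread=4271/25920
Step 5: max=197993/64800, min=4553087/1555200, spread=39749/311040
Step 6: max=5922041/1944000, min=274860853/93312000, spread=1879423/18662400
Step 7: max=177155117/58320000, min=16562956607/5598720000, spread=3551477/44789760
Step 8: max=21208818131/6998400000, min=996862474813/335923200000, spread=846431819/13436928000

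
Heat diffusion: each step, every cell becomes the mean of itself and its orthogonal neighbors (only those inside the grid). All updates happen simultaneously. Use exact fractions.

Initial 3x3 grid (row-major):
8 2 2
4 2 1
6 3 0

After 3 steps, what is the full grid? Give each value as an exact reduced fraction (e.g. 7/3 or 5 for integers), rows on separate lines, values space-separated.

Answer: 4157/1080 22619/7200 4939/2160
4649/1200 2901/1000 10271/4800
7799/2160 41363/14400 553/270

Derivation:
After step 1:
  14/3 7/2 5/3
  5 12/5 5/4
  13/3 11/4 4/3
After step 2:
  79/18 367/120 77/36
  41/10 149/50 133/80
  145/36 649/240 16/9
After step 3:
  4157/1080 22619/7200 4939/2160
  4649/1200 2901/1000 10271/4800
  7799/2160 41363/14400 553/270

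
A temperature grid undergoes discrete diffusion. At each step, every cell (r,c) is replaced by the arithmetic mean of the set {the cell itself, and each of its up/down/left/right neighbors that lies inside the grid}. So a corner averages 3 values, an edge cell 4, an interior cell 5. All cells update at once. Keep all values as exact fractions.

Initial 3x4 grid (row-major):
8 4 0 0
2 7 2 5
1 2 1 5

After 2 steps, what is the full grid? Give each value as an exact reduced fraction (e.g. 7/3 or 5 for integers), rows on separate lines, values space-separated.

After step 1:
  14/3 19/4 3/2 5/3
  9/2 17/5 3 3
  5/3 11/4 5/2 11/3
After step 2:
  167/36 859/240 131/48 37/18
  427/120 92/25 67/25 17/6
  107/36 619/240 143/48 55/18

Answer: 167/36 859/240 131/48 37/18
427/120 92/25 67/25 17/6
107/36 619/240 143/48 55/18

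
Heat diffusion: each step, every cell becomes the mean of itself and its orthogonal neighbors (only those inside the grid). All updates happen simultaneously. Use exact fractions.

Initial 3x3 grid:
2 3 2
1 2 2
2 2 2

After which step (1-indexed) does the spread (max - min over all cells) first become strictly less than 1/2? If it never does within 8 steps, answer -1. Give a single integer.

Step 1: max=7/3, min=5/3, spread=2/3
Step 2: max=79/36, min=65/36, spread=7/18
  -> spread < 1/2 first at step 2
Step 3: max=925/432, min=803/432, spread=61/216
Step 4: max=10879/5184, min=9857/5184, spread=511/2592
Step 5: max=128725/62208, min=120107/62208, spread=4309/31104
Step 6: max=1529287/746496, min=1456697/746496, spread=36295/373248
Step 7: max=18221677/8957952, min=17610131/8957952, spread=305773/4478976
Step 8: max=217566799/107495424, min=212414897/107495424, spread=2575951/53747712

Answer: 2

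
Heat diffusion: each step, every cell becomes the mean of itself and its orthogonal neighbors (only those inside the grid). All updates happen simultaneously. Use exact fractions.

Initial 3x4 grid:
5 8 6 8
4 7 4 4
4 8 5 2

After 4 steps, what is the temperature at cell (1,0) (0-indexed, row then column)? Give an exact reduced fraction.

Answer: 408331/72000

Derivation:
Step 1: cell (1,0) = 5
Step 2: cell (1,0) = 111/20
Step 3: cell (1,0) = 6749/1200
Step 4: cell (1,0) = 408331/72000
Full grid after step 4:
  187877/32400 629699/108000 68111/12000 4379/800
  408331/72000 337223/60000 121793/22500 2231861/432000
  357929/64800 1172273/216000 1110373/216000 39953/8100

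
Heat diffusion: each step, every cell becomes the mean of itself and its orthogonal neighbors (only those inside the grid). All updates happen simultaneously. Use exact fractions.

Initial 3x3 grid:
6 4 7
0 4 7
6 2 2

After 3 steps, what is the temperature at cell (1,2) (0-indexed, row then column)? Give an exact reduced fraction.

Answer: 16397/3600

Derivation:
Step 1: cell (1,2) = 5
Step 2: cell (1,2) = 271/60
Step 3: cell (1,2) = 16397/3600
Full grid after step 3:
  8669/2160 66013/14400 3463/720
  4549/1200 23881/6000 16397/3600
  3617/1080 26969/7200 4277/1080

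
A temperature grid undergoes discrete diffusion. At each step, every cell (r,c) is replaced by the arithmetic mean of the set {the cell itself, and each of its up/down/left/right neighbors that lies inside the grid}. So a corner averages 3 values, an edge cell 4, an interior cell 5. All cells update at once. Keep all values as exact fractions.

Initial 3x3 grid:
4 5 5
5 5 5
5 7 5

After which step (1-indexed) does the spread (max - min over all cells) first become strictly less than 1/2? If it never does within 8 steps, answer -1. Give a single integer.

Step 1: max=17/3, min=14/3, spread=1
Step 2: max=667/120, min=85/18, spread=301/360
Step 3: max=5837/1080, min=70823/14400, spread=21011/43200
  -> spread < 1/2 first at step 3
Step 4: max=2296303/432000, min=322009/64800, spread=448729/1296000
Step 5: max=20500373/3888000, min=19596623/3888000, spread=1205/5184
Step 6: max=1220022931/233280000, min=1181956681/233280000, spread=10151/62208
Step 7: max=72923463557/13996800000, min=71320019807/13996800000, spread=85517/746496
Step 8: max=4359496079779/839808000000, min=4291955673529/839808000000, spread=720431/8957952

Answer: 3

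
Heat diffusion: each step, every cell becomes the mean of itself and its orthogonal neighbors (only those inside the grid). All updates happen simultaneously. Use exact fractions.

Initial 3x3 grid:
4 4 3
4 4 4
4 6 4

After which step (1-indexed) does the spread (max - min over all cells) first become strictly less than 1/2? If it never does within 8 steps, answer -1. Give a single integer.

Step 1: max=14/3, min=11/3, spread=1
Step 2: max=547/120, min=67/18, spread=301/360
Step 3: max=4757/1080, min=56423/14400, spread=21011/43200
  -> spread < 1/2 first at step 3
Step 4: max=1864303/432000, min=257209/64800, spread=448729/1296000
Step 5: max=16612373/3888000, min=15708623/3888000, spread=1205/5184
Step 6: max=986742931/233280000, min=948676681/233280000, spread=10151/62208
Step 7: max=58926663557/13996800000, min=57323219807/13996800000, spread=85517/746496
Step 8: max=3519688079779/839808000000, min=3452147673529/839808000000, spread=720431/8957952

Answer: 3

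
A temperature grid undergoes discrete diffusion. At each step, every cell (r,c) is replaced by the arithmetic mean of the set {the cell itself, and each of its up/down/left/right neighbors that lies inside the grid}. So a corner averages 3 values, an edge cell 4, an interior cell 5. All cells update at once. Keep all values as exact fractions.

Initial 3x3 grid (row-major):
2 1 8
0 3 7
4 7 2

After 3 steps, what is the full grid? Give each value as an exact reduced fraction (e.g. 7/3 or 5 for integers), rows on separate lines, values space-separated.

After step 1:
  1 7/2 16/3
  9/4 18/5 5
  11/3 4 16/3
After step 2:
  9/4 403/120 83/18
  631/240 367/100 289/60
  119/36 83/20 43/9
After step 3:
  659/240 25001/7200 4603/1080
  42677/14400 22349/6000 2011/450
  7261/2160 4771/1200 1237/270

Answer: 659/240 25001/7200 4603/1080
42677/14400 22349/6000 2011/450
7261/2160 4771/1200 1237/270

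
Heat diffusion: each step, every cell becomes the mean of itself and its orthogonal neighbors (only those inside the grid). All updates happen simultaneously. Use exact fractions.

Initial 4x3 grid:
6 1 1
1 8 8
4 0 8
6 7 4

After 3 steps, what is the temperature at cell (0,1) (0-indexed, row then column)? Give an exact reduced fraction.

Answer: 62/15

Derivation:
Step 1: cell (0,1) = 4
Step 2: cell (0,1) = 17/5
Step 3: cell (0,1) = 62/15
Full grid after step 3:
  3833/1080 62/15 8981/2160
  751/180 1631/400 7063/1440
  2971/720 124/25 7087/1440
  10279/2160 4567/960 5887/1080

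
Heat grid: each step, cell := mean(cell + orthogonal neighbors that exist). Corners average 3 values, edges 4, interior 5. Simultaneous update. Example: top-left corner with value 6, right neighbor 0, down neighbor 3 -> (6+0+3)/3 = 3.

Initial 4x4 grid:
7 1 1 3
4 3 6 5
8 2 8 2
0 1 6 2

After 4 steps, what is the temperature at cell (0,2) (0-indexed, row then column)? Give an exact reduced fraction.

Step 1: cell (0,2) = 11/4
Step 2: cell (0,2) = 267/80
Step 3: cell (0,2) = 2739/800
Step 4: cell (0,2) = 87689/24000
Full grid after step 4:
  83899/21600 265459/72000 87689/24000 2147/600
  138527/36000 234421/60000 28351/7500 276857/72000
  137219/36000 37567/10000 714887/180000 850643/216000
  38129/10800 1384/375 102241/27000 257033/64800

Answer: 87689/24000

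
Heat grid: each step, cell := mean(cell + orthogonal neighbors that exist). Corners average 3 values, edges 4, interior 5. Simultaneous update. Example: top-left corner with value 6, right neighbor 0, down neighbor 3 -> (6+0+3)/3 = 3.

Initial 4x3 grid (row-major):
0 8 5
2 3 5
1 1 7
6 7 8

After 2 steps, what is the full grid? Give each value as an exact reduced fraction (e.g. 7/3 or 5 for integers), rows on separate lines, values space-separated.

Answer: 53/18 257/60 5
167/60 181/50 401/80
187/60 417/100 1283/240
38/9 213/40 217/36

Derivation:
After step 1:
  10/3 4 6
  3/2 19/5 5
  5/2 19/5 21/4
  14/3 11/2 22/3
After step 2:
  53/18 257/60 5
  167/60 181/50 401/80
  187/60 417/100 1283/240
  38/9 213/40 217/36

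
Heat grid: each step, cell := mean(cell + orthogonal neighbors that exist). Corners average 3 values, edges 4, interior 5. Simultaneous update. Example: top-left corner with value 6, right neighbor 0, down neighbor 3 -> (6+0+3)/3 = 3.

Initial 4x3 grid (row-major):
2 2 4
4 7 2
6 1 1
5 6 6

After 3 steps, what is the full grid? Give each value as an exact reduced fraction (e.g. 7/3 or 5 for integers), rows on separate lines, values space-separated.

Answer: 3761/1080 50323/14400 6727/2160
28639/7200 10351/3000 12407/3600
30079/7200 8209/2000 3163/900
10117/2160 3371/800 4351/1080

Derivation:
After step 1:
  8/3 15/4 8/3
  19/4 16/5 7/2
  4 21/5 5/2
  17/3 9/2 13/3
After step 2:
  67/18 737/240 119/36
  877/240 97/25 89/30
  1117/240 92/25 109/30
  85/18 187/40 34/9
After step 3:
  3761/1080 50323/14400 6727/2160
  28639/7200 10351/3000 12407/3600
  30079/7200 8209/2000 3163/900
  10117/2160 3371/800 4351/1080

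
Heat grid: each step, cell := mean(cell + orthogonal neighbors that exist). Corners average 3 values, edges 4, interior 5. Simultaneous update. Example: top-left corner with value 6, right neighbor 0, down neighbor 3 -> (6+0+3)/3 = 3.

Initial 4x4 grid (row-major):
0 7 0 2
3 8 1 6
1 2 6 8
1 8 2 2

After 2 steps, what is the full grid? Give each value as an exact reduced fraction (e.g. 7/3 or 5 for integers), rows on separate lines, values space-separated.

After step 1:
  10/3 15/4 5/2 8/3
  3 21/5 21/5 17/4
  7/4 5 19/5 11/2
  10/3 13/4 9/2 4
After step 2:
  121/36 827/240 787/240 113/36
  737/240 403/100 379/100 997/240
  157/48 18/5 23/5 351/80
  25/9 193/48 311/80 14/3

Answer: 121/36 827/240 787/240 113/36
737/240 403/100 379/100 997/240
157/48 18/5 23/5 351/80
25/9 193/48 311/80 14/3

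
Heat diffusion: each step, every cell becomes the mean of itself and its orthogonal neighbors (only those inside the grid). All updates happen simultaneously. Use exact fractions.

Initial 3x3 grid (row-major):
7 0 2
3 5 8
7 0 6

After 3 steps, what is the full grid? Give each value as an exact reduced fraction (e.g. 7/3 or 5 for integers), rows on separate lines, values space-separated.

Answer: 2033/540 28567/7200 8267/2160
30217/7200 23533/6000 20803/4800
1099/270 3513/800 9247/2160

Derivation:
After step 1:
  10/3 7/2 10/3
  11/2 16/5 21/4
  10/3 9/2 14/3
After step 2:
  37/9 401/120 145/36
  461/120 439/100 329/80
  40/9 157/40 173/36
After step 3:
  2033/540 28567/7200 8267/2160
  30217/7200 23533/6000 20803/4800
  1099/270 3513/800 9247/2160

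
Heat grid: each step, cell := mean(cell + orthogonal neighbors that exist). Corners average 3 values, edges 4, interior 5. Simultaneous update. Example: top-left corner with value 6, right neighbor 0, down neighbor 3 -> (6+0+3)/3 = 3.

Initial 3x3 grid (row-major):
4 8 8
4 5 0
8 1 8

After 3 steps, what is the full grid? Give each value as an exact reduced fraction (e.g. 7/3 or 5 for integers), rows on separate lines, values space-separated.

After step 1:
  16/3 25/4 16/3
  21/4 18/5 21/4
  13/3 11/2 3
After step 2:
  101/18 1231/240 101/18
  1111/240 517/100 1031/240
  181/36 493/120 55/12
After step 3:
  5533/1080 77477/14400 5413/1080
  73577/14400 9333/2000 70777/14400
  9911/2160 34001/7200 1039/240

Answer: 5533/1080 77477/14400 5413/1080
73577/14400 9333/2000 70777/14400
9911/2160 34001/7200 1039/240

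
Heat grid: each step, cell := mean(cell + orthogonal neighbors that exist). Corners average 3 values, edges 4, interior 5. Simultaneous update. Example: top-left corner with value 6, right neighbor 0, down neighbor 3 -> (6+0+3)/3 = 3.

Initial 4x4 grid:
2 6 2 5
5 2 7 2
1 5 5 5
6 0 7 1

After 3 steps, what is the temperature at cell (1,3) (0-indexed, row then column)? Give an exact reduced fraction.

Answer: 5179/1200

Derivation:
Step 1: cell (1,3) = 19/4
Step 2: cell (1,3) = 73/20
Step 3: cell (1,3) = 5179/1200
Full grid after step 3:
  1675/432 13141/3600 5119/1200 77/20
  24407/7200 5029/1200 1917/500 5179/1200
  27119/7200 10537/3000 26357/6000 2789/720
  3523/1080 28379/7200 5383/1440 9083/2160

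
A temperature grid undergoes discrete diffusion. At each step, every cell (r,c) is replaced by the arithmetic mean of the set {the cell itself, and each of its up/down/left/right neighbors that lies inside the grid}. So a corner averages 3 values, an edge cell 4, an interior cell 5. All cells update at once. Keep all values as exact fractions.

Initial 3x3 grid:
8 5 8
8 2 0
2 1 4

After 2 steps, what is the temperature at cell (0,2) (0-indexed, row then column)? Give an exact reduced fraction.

Answer: 163/36

Derivation:
Step 1: cell (0,2) = 13/3
Step 2: cell (0,2) = 163/36
Full grid after step 2:
  71/12 1217/240 163/36
  283/60 197/50 127/40
  131/36 647/240 89/36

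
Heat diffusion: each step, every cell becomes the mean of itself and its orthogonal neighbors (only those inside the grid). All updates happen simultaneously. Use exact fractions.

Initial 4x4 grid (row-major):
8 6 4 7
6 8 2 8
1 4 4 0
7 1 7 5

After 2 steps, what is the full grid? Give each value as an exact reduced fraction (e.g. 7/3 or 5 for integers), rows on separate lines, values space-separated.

After step 1:
  20/3 13/2 19/4 19/3
  23/4 26/5 26/5 17/4
  9/2 18/5 17/5 17/4
  3 19/4 17/4 4
After step 2:
  227/36 1387/240 1367/240 46/9
  1327/240 21/4 114/25 601/120
  337/80 429/100 207/50 159/40
  49/12 39/10 41/10 25/6

Answer: 227/36 1387/240 1367/240 46/9
1327/240 21/4 114/25 601/120
337/80 429/100 207/50 159/40
49/12 39/10 41/10 25/6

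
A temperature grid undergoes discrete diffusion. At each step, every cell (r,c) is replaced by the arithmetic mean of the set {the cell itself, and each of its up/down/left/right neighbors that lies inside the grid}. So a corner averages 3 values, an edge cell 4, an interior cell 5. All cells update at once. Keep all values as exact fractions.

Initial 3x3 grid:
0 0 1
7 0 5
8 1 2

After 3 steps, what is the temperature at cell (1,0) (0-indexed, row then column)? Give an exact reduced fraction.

Answer: 42587/14400

Derivation:
Step 1: cell (1,0) = 15/4
Step 2: cell (1,0) = 841/240
Step 3: cell (1,0) = 42587/14400
Full grid after step 3:
  667/270 27337/14400 1327/720
  42587/14400 15869/6000 1907/900
  3883/1080 14429/4800 5851/2160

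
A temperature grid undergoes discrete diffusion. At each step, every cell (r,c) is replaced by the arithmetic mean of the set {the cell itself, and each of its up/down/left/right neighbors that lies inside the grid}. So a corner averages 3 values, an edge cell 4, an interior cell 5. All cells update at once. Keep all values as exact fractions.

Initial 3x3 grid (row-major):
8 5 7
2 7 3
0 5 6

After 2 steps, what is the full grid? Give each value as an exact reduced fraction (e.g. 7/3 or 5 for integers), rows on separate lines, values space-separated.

Answer: 16/3 423/80 35/6
959/240 513/100 1189/240
133/36 159/40 179/36

Derivation:
After step 1:
  5 27/4 5
  17/4 22/5 23/4
  7/3 9/2 14/3
After step 2:
  16/3 423/80 35/6
  959/240 513/100 1189/240
  133/36 159/40 179/36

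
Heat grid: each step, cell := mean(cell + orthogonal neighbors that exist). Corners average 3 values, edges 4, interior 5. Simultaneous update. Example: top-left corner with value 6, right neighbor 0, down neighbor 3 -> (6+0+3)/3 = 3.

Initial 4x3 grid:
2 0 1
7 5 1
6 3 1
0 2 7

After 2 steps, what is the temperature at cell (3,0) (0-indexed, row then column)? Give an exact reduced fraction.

Step 1: cell (3,0) = 8/3
Step 2: cell (3,0) = 29/9
Full grid after step 2:
  10/3 133/60 14/9
  19/5 78/25 133/60
  113/30 83/25 44/15
  29/9 31/10 28/9

Answer: 29/9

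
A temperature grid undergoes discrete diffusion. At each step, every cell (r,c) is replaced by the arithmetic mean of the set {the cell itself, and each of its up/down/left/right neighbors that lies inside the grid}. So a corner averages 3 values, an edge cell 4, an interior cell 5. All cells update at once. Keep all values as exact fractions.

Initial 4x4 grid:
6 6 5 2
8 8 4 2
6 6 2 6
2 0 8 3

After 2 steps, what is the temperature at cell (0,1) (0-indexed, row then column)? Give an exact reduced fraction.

Answer: 707/120

Derivation:
Step 1: cell (0,1) = 25/4
Step 2: cell (0,1) = 707/120
Full grid after step 2:
  239/36 707/120 177/40 43/12
  767/120 113/20 471/100 279/80
  587/120 51/10 203/50 1057/240
  73/18 859/240 1087/240 73/18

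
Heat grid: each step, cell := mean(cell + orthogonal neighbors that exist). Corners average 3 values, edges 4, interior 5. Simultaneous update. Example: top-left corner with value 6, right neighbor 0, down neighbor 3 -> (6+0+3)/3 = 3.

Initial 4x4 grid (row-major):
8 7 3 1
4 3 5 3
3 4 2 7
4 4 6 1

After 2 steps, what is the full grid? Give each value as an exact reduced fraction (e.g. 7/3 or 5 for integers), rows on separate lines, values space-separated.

Answer: 193/36 1211/240 887/240 31/9
1151/240 83/20 103/25 767/240
907/240 417/100 177/50 1003/240
143/36 877/240 1033/240 67/18

Derivation:
After step 1:
  19/3 21/4 4 7/3
  9/2 23/5 16/5 4
  15/4 16/5 24/5 13/4
  11/3 9/2 13/4 14/3
After step 2:
  193/36 1211/240 887/240 31/9
  1151/240 83/20 103/25 767/240
  907/240 417/100 177/50 1003/240
  143/36 877/240 1033/240 67/18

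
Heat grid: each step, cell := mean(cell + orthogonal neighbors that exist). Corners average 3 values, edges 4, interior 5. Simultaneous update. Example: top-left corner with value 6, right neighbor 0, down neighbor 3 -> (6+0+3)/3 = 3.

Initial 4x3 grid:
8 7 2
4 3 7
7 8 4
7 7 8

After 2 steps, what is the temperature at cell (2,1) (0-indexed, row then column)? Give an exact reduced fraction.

Answer: 647/100

Derivation:
Step 1: cell (2,1) = 29/5
Step 2: cell (2,1) = 647/100
Full grid after step 2:
  101/18 337/60 43/9
  181/30 261/50 1313/240
  31/5 647/100 1373/240
  7 799/120 247/36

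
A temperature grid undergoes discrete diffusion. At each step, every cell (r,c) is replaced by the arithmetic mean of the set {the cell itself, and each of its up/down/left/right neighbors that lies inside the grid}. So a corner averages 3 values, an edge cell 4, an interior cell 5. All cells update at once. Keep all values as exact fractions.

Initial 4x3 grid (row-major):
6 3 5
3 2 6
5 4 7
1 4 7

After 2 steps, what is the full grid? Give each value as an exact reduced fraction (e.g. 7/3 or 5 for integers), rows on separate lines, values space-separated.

Answer: 4 61/15 41/9
297/80 21/5 289/60
899/240 17/4 107/20
127/36 133/30 16/3

Derivation:
After step 1:
  4 4 14/3
  4 18/5 5
  13/4 22/5 6
  10/3 4 6
After step 2:
  4 61/15 41/9
  297/80 21/5 289/60
  899/240 17/4 107/20
  127/36 133/30 16/3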